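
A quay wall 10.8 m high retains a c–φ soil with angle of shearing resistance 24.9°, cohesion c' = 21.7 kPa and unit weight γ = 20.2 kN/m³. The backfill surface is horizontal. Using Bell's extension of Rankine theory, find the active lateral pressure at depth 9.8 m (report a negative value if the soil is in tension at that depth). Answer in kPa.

53.0 kPa

K_a = (1 − sin φ)/(1 + sin φ) = 0.4074.
σ_a = K_a γ z − 2c√K_a = 0.4074×20.2×9.8 − 2×21.7×0.6383 = 52.95 kPa.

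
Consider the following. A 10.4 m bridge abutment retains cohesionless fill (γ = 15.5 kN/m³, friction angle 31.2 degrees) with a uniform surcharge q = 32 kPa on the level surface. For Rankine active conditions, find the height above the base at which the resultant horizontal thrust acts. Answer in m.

3.96 m

K_a = 0.3175.
Triangular part P₁ = ½K_aγH² = 266.1 at H/3 = 3.467 m; rectangular part P₂ = K_a q H = 105.7 at H/2 = 5.200 m.
ȳ = (P₁·3.467 + P₂·5.200)/(P₁+P₂) = 3.959 m.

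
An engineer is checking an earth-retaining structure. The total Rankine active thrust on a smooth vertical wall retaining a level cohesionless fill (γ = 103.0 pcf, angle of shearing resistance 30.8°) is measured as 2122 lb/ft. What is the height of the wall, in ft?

11.3 ft

K_a = 0.3227. P_a = ½ K_a γ H² ⇒ H = √(2P_a/(K_a γ)).
H = √(2×2122/(0.3227×103.0)) = 11.30 ft.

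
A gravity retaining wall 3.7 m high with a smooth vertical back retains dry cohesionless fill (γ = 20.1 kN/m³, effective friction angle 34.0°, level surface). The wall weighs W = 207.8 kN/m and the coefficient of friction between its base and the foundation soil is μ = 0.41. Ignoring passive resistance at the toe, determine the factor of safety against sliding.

K_a = tan²(45° − 34.0°/2) = 0.2827.
P_a = ½K_aγH² = 0.5×0.2827×20.1×3.7² = 38.90 kN/m, acting at H/3 = 1.233 m above the base.
FS_sliding = μW / P_a = 0.41×207.8 / 38.90 = 2.190.

2.19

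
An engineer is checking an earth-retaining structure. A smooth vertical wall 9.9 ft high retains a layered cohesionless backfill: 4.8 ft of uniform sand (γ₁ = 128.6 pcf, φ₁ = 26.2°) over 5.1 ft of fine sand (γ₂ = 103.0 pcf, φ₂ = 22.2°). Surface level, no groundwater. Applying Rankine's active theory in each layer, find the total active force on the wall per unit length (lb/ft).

K_a1 = tan²(45°−26.2°/2) = 0.3874; K_a2 = tan²(45°−22.2°/2) = 0.4515.
Layer 1: σ at base = K_a1 γ₁ h₁ = 239.2 psf; P₁ = ½×239.2×4.8 = 574.0.
Layer 2: σ_v at top = γ₁h₁ = 617.3; σ_h top = K_a2×617.3 = 278.7; σ_h base = K_a2×(617.3+103.0×5.1) = 515.9.
P₂ = ½(278.7+515.9)×5.1 = 2026. Total P_a = 574.0+2026 = 2600 lb/ft.

2600 lb/ft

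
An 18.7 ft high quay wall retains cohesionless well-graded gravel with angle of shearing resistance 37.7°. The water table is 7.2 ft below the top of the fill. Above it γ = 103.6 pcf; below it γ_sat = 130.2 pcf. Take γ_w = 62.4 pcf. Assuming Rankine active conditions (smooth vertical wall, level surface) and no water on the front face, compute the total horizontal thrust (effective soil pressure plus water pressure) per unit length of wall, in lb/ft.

K_a = tan²(45° − φ/2) = 0.2411.
γ' = 130.2 − 62.4 = 67.80 pcf. Depth below WT = 11.5 ft.
σ'_h at WT = K_a γ d_w = 179.8 psf; at base = 179.8 + K_a γ' × 11.5 = 367.8 psf.
P₁ (0–7.2 ft) = ½×179.8×7.2 = 647.3. P₂ (7.2–18.7 ft) = ½(179.8+367.8)×11.5 = 3149.
P_w = ½ γ_w h₂² = 0.5×62.4×11.5² = 4126. Total = 647.3+3149+4126 = 7922 lb/ft.

7920 lb/ft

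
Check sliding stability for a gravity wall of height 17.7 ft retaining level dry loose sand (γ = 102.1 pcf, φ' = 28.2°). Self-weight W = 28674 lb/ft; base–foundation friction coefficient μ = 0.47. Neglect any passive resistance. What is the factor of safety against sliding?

K_a = tan²(45° − 28.2°/2) = 0.3582.
P_a = ½K_aγH² = 0.5×0.3582×102.1×17.7² = 5729 lb/ft, acting at H/3 = 5.900 ft above the base.
FS_sliding = μW / P_a = 0.47×28674 / 5729 = 2.353.

2.35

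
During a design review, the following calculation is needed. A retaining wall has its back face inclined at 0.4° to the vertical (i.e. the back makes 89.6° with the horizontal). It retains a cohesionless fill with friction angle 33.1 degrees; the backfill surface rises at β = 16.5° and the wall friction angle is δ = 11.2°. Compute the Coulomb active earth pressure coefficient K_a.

0.339

K_a = sin²(α+φ) / [sin²α · sin(α−δ) · (1 + √{sin(φ+δ)sin(φ−β) / (sin(α−δ)sin(α+β))})²].
With α = 89.6°, φ = 33.1°, δ = 11.2°, β = 16.5°: K_a = 0.3390.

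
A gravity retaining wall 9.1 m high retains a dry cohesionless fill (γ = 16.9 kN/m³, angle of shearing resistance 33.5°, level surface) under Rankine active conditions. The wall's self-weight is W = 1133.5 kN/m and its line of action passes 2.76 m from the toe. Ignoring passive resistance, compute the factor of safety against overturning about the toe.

5.11

K_a = tan²(45° − 33.5°/2) = 0.2887.
P_a = ½K_aγH² = 0.5×0.2887×16.9×9.1² = 202.0 kN/m, acting at H/3 = 3.033 m above the base.
Overturning moment M_o = P_a × H/3 = 202.0 × 3.033 = 612.8.
Resisting moment M_r = W × 2.76 = 1133.5 × 2.76 = 3128.
FS_overturning = M_r/M_o = 3128/612.8 = 5.105.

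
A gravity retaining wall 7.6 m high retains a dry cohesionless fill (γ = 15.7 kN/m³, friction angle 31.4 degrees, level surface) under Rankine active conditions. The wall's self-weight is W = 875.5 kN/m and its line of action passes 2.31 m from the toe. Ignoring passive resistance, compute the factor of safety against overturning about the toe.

5.59

K_a = tan²(45° − 31.4°/2) = 0.3149.
P_a = ½K_aγH² = 0.5×0.3149×15.7×7.6² = 142.8 kN/m, acting at H/3 = 2.533 m above the base.
Overturning moment M_o = P_a × H/3 = 142.8 × 2.533 = 361.7.
Resisting moment M_r = W × 2.31 = 875.5 × 2.31 = 2022.
FS_overturning = M_r/M_o = 2022/361.7 = 5.591.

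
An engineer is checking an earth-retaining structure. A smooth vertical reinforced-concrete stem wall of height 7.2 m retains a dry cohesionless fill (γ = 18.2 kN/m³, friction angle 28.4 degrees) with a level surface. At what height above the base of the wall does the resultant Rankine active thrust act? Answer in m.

K_a = 0.3554.
The pressure distribution is triangular, so the resultant acts at H/3 above the base = 7.2/3 = 2.400 m.

2.40 m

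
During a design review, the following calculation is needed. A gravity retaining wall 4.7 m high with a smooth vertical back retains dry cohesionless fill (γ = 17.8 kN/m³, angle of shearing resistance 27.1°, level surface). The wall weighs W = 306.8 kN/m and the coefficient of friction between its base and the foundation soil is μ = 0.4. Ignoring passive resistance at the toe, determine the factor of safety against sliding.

1.67

K_a = tan²(45° − 27.1°/2) = 0.3741.
P_a = ½K_aγH² = 0.5×0.3741×17.8×4.7² = 73.54 kN/m, acting at H/3 = 1.567 m above the base.
FS_sliding = μW / P_a = 0.4×306.8 / 73.54 = 1.669.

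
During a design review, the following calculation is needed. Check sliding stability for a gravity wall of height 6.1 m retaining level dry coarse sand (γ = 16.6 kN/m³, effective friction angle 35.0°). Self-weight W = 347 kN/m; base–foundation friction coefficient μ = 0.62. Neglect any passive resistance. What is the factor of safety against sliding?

2.57

K_a = tan²(45° − 35.0°/2) = 0.2710.
P_a = ½K_aγH² = 0.5×0.2710×16.6×6.1² = 83.69 kN/m, acting at H/3 = 2.033 m above the base.
FS_sliding = μW / P_a = 0.62×347 / 83.69 = 2.571.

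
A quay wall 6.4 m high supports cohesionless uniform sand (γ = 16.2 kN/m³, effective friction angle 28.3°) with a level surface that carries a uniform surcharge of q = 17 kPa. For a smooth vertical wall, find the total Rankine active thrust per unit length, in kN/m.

157 kN/m

K_a = tan²(45° − φ/2) = 0.3568.
Soil triangle: ½ K_a γ H² = 0.5×0.3568×16.2×6.4² = 118.4 kN/m.
Surcharge rectangle: K_a q H = 0.3568×17×6.4 = 38.82 kN/m.
Total = 118.4 + 38.82 = 157.2 kN/m.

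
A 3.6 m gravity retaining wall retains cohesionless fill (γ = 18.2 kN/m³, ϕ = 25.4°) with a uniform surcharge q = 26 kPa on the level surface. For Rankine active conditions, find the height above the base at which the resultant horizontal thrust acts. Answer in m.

1.47 m

K_a = 0.3996.
Triangular part P₁ = ½K_aγH² = 47.13 at H/3 = 1.200 m; rectangular part P₂ = K_a q H = 37.41 at H/2 = 1.800 m.
ȳ = (P₁·1.200 + P₂·1.800)/(P₁+P₂) = 1.465 m.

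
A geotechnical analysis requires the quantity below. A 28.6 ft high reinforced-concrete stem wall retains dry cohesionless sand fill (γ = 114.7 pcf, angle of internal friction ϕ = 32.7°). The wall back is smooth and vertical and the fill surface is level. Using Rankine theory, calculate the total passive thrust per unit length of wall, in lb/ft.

K_p = tan²(45° + φ/2) = 3.350.
P_p = ½ K_p γ H² = 0.5 × 3.350 × 114.7 × 28.6² = 157200 lb/ft.

157000 lb/ft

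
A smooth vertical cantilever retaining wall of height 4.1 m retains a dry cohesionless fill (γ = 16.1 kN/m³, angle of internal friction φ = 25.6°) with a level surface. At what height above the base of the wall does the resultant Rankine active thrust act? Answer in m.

1.37 m

K_a = 0.3966.
The pressure distribution is triangular, so the resultant acts at H/3 above the base = 4.1/3 = 1.367 m.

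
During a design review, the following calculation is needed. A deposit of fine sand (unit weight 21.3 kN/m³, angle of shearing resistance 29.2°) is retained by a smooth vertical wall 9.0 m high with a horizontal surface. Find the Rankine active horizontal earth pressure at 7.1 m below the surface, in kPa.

K_a = (1 − sin φ)/(1 + sin φ) = 0.3442.
σ_h = K_a γ z = 0.3442 × 21.3 × 7.1 = 52.06 kPa.

52.1 kPa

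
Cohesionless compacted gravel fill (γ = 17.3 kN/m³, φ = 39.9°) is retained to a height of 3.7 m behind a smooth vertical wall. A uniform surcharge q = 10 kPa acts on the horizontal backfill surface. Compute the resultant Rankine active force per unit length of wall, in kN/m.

K_a = tan²(45° − φ/2) = 0.2184.
Soil triangle: ½ K_a γ H² = 0.5×0.2184×17.3×3.7² = 25.87 kN/m.
Surcharge rectangle: K_a q H = 0.2184×10×3.7 = 8.082 kN/m.
Total = 25.87 + 8.082 = 33.95 kN/m.

33.9 kN/m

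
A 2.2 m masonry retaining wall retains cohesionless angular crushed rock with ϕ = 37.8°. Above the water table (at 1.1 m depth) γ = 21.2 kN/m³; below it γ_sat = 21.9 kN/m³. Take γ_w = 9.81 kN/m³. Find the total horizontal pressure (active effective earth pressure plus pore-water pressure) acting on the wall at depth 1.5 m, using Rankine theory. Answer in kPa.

K_a = (1 − sin φ)/(1 + sin φ) = 0.2400.
γ' = 21.9 − 9.81 = 12.09 kN/m³.
Effective vertical stress at 1.5 m: σ'_v = 21.2×1.1 + 12.09×0.400 = 28.16 kPa.
σ'_h = K_a σ'_v = 0.2400 × 28.16 = 6.757 kPa; u = γ_w × 0.400 = 3.924 kPa.
Total σ_h = 6.757 + 3.924 = 10.68 kPa.

10.7 kPa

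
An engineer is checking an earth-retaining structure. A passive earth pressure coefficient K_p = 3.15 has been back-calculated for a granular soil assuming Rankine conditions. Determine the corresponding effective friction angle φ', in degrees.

31.2°

K_p = (1+sin φ)/(1−sin φ) ⇒ sin φ = (K_p − 1)/(K_p + 1) = 0.5181.
φ = arcsin(0.5181) = 31.20°.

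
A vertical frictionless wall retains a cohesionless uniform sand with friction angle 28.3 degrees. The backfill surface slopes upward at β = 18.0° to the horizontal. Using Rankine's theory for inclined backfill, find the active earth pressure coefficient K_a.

0.429

K_a = cos β · (cos β − √(cos²β − cos²φ)) / (cos β + √(cos²β − cos²φ)).
cos β = 0.9511, cos φ = 0.8805, √(cos²β − cos²φ) = 0.3595.
K_a = 0.9511 × (0.9511 − 0.3595)/(0.9511 + 0.3595) = 0.4292.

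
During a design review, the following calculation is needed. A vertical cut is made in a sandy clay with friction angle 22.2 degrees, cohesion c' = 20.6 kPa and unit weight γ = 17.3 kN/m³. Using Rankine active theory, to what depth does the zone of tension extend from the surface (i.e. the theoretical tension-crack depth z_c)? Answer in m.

K_a = tan²(45° − 22.2°/2) = 0.4515; √K_a = 0.6720.
The active pressure is zero where K_a γ z = 2c√K_a, so z_c = 2c/(γ√K_a) = 2×20.6/(17.3×0.6720) = 3.544 m.

3.54 m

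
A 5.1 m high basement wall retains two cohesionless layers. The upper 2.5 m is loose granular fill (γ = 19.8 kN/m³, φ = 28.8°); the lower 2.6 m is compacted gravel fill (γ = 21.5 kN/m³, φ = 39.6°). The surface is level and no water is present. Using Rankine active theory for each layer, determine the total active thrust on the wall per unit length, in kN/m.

K_a1 = tan²(45°−28.8°/2) = 0.3498; K_a2 = tan²(45°−39.6°/2) = 0.2214.
Layer 1: σ at base = K_a1 γ₁ h₁ = 17.31 kPa; P₁ = ½×17.31×2.5 = 21.64.
Layer 2: σ_v at top = γ₁h₁ = 49.50; σ_h top = K_a2×49.50 = 10.96; σ_h base = K_a2×(49.50+21.5×2.6) = 23.34.
P₂ = ½(10.96+23.34)×2.6 = 44.59. Total P_a = 21.64+44.59 = 66.23 kN/m.

66.2 kN/m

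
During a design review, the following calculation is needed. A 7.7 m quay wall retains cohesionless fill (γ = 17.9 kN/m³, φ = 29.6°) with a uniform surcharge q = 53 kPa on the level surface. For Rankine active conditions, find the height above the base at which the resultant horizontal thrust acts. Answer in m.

K_a = 0.3387.
Triangular part P₁ = ½K_aγH² = 179.8 at H/3 = 2.567 m; rectangular part P₂ = K_a q H = 138.2 at H/2 = 3.850 m.
ȳ = (P₁·2.567 + P₂·3.850)/(P₁+P₂) = 3.125 m.

3.12 m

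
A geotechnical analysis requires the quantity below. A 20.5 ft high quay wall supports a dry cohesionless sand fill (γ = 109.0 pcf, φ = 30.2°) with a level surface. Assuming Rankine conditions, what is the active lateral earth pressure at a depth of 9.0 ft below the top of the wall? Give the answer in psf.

324 psf

K_a = (1 − sin φ)/(1 + sin φ) = 0.3307.
σ_h = K_a γ z = 0.3307 × 109.0 × 9.0 = 324.4 psf.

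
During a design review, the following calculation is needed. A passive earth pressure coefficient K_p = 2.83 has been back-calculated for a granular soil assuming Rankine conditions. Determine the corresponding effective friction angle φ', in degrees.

K_p = (1+sin φ)/(1−sin φ) ⇒ sin φ = (K_p − 1)/(K_p + 1) = 0.4778.
φ = arcsin(0.4778) = 28.54°.

28.5°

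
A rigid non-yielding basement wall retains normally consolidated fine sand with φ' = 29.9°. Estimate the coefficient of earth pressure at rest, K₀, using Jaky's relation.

K₀ = 1 − sin φ' = 1 − sin 29.9° = 0.5015.

0.502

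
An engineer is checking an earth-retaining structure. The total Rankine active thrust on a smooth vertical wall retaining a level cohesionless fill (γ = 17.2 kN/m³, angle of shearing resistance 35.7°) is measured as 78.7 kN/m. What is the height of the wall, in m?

5.90 m

K_a = 0.2630. P_a = ½ K_a γ H² ⇒ H = √(2P_a/(K_a γ)).
H = √(2×78.7/(0.2630×17.2)) = 5.899 m.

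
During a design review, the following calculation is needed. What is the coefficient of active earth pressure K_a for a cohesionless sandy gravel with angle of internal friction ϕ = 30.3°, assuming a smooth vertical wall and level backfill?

0.329

K_a = tan²(45° − φ/2) = tan²(29.85°) = 0.3293.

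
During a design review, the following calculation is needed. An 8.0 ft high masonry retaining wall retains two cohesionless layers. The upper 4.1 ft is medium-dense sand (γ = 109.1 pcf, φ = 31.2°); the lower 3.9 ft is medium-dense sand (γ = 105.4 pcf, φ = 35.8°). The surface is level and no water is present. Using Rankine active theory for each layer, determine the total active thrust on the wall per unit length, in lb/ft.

K_a1 = tan²(45°−31.2°/2) = 0.3175; K_a2 = tan²(45°−35.8°/2) = 0.2619.
Layer 1: σ at base = K_a1 γ₁ h₁ = 142.0 psf; P₁ = ½×142.0×4.1 = 291.1.
Layer 2: σ_v at top = γ₁h₁ = 447.3; σ_h top = K_a2×447.3 = 117.1; σ_h base = K_a2×(447.3+105.4×3.9) = 224.8.
P₂ = ½(117.1+224.8)×3.9 = 666.7. Total P_a = 291.1+666.7 = 957.9 lb/ft.

958 lb/ft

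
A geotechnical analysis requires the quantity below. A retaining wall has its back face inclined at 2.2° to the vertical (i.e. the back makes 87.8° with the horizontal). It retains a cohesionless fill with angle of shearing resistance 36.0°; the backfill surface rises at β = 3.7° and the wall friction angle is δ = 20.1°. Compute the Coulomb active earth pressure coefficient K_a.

K_a = sin²(α+φ) / [sin²α · sin(α−δ) · (1 + √{sin(φ+δ)sin(φ−β) / (sin(α−δ)sin(α+β))})²].
With α = 87.8°, φ = 36.0°, δ = 20.1°, β = 3.7°: K_a = 0.2609.

0.261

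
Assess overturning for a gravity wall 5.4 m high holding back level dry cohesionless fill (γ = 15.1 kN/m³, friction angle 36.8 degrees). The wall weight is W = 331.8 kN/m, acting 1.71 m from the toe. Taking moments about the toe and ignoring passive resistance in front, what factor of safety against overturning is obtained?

5.71

K_a = tan²(45° − 36.8°/2) = 0.2508.
P_a = ½K_aγH² = 0.5×0.2508×15.1×5.4² = 55.21 kN/m, acting at H/3 = 1.800 m above the base.
Overturning moment M_o = P_a × H/3 = 55.21 × 1.800 = 99.37.
Resisting moment M_r = W × 1.71 = 331.8 × 1.71 = 567.4.
FS_overturning = M_r/M_o = 567.4/99.37 = 5.710.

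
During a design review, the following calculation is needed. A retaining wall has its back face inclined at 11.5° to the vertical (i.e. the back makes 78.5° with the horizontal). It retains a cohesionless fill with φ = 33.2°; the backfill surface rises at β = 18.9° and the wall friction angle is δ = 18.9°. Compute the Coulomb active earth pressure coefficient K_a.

K_a = sin²(α+φ) / [sin²α · sin(α−δ) · (1 + √{sin(φ+δ)sin(φ−β) / (sin(α−δ)sin(α+β))})²].
With α = 78.5°, φ = 33.2°, δ = 18.9°, β = 18.9°: K_a = 0.4776.

0.478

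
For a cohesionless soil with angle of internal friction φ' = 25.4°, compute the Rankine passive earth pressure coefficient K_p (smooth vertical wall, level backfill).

2.50

K_p = (1 + sin φ)/(1 − sin φ) = tan²(45° + 25.4°/2) = 2.502.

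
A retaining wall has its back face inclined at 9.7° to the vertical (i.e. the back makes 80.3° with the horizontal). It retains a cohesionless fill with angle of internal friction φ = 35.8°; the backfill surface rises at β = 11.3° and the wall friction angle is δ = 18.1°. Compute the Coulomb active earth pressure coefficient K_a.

K_a = sin²(α+φ) / [sin²α · sin(α−δ) · (1 + √{sin(φ+δ)sin(φ−β) / (sin(α−δ)sin(α+β))})²].
With α = 80.3°, φ = 35.8°, δ = 18.1°, β = 11.3°: K_a = 0.3595.

0.359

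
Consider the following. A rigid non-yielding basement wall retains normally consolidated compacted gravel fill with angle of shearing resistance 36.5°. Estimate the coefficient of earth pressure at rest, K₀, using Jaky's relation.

0.405

K₀ = 1 − sin φ' = 1 − sin 36.5° = 0.4052.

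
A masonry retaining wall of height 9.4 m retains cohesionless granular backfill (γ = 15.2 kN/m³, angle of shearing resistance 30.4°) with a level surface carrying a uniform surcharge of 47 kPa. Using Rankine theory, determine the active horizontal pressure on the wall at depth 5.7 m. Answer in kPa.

43.8 kPa

K_a = (1 − sin φ)/(1 + sin φ) = 0.3280.
σ_v = γz + q = 15.2 × 5.7 + 47 = 133.6 kPa.
σ_h = K_a σ_v = 0.3280 × 133.6 = 43.83 kPa.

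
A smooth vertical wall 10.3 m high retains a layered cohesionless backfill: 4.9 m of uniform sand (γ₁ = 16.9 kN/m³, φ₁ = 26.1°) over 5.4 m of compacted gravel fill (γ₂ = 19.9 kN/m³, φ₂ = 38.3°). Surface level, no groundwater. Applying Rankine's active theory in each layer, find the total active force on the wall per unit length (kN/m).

K_a1 = tan²(45°−26.1°/2) = 0.3889; K_a2 = tan²(45°−38.3°/2) = 0.2347.
Layer 1: σ at base = K_a1 γ₁ h₁ = 32.21 kPa; P₁ = ½×32.21×4.9 = 78.91.
Layer 2: σ_v at top = γ₁h₁ = 82.81; σ_h top = K_a2×82.81 = 19.44; σ_h base = K_a2×(82.81+19.9×5.4) = 44.66.
P₂ = ½(19.44+44.66)×5.4 = 173.1. Total P_a = 78.91+173.1 = 252.0 kN/m.

252 kN/m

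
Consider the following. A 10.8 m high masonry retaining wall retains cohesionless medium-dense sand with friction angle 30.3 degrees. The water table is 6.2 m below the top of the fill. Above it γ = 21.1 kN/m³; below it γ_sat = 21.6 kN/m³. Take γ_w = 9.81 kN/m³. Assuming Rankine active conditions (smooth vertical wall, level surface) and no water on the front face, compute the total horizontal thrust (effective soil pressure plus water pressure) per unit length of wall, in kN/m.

K_a = tan²(45° − φ/2) = 0.3293.
γ' = 21.6 − 9.81 = 11.79 kN/m³. Depth below WT = 4.6 m.
σ'_h at WT = K_a γ d_w = 43.08 kPa; at base = 43.08 + K_a γ' × 4.6 = 60.94 kPa.
P₁ (0–6.2 m) = ½×43.08×6.2 = 133.6. P₂ (6.2–10.8 m) = ½(43.08+60.94)×4.6 = 239.3.
P_w = ½ γ_w h₂² = 0.5×9.81×4.6² = 103.8. Total = 133.6+239.3+103.8 = 476.6 kN/m.

477 kN/m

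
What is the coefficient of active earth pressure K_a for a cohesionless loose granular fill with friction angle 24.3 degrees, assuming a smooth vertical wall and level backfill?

K_a = tan²(45° − φ/2) = tan²(32.85°) = 0.4169.

0.417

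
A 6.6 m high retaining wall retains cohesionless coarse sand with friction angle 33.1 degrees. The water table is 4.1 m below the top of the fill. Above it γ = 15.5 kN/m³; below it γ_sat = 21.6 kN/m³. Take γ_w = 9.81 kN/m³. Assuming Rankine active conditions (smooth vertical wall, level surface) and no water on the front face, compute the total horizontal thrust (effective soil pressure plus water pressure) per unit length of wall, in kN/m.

K_a = tan²(45° − φ/2) = 0.2936.
γ' = 21.6 − 9.81 = 11.79 kN/m³. Depth below WT = 2.5 m.
σ'_h at WT = K_a γ d_w = 18.66 kPa; at base = 18.66 + K_a γ' × 2.5 = 27.31 kPa.
P₁ (0–4.1 m) = ½×18.66×4.1 = 38.25. P₂ (4.1–6.6 m) = ½(18.66+27.31)×2.5 = 57.46.
P_w = ½ γ_w h₂² = 0.5×9.81×2.5² = 30.66. Total = 38.25+57.46+30.66 = 126.4 kN/m.

126 kN/m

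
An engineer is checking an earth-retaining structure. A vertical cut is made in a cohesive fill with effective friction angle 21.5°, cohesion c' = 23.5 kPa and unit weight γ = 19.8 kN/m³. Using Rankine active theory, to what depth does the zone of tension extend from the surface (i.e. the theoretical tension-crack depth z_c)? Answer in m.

3.49 m

K_a = tan²(45° − 21.5°/2) = 0.4636; √K_a = 0.6809.
The active pressure is zero where K_a γ z = 2c√K_a, so z_c = 2c/(γ√K_a) = 2×23.5/(19.8×0.6809) = 3.486 m.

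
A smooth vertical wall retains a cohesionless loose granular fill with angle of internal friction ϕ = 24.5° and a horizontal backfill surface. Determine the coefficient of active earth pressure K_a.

0.414

K_a = (1 − sin φ)/(1 + sin φ) = (1 − sin 24.5°)/(1 + sin 24.5°) = 0.4137.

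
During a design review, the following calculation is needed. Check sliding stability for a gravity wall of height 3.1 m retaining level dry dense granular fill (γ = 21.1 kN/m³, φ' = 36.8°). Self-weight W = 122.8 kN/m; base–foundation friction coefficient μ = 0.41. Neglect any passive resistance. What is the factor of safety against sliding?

1.98

K_a = tan²(45° − 36.8°/2) = 0.2508.
P_a = ½K_aγH² = 0.5×0.2508×21.1×3.1² = 25.42 kN/m, acting at H/3 = 1.033 m above the base.
FS_sliding = μW / P_a = 0.41×122.8 / 25.42 = 1.980.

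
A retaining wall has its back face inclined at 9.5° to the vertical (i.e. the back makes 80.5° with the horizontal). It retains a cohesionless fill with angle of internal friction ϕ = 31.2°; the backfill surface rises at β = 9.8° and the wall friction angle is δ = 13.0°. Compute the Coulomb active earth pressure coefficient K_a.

0.413

K_a = sin²(α+φ) / [sin²α · sin(α−δ) · (1 + √{sin(φ+δ)sin(φ−β) / (sin(α−δ)sin(α+β))})²].
With α = 80.5°, φ = 31.2°, δ = 13.0°, β = 9.8°: K_a = 0.4132.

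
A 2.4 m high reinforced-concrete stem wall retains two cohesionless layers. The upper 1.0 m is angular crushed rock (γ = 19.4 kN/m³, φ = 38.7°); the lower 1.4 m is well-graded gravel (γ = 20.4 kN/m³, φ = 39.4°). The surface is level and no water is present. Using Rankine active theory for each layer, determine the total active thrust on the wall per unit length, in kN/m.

12.8 kN/m

K_a1 = tan²(45°−38.7°/2) = 0.2306; K_a2 = tan²(45°−39.4°/2) = 0.2234.
Layer 1: σ at base = K_a1 γ₁ h₁ = 4.473 kPa; P₁ = ½×4.473×1.0 = 2.237.
Layer 2: σ_v at top = γ₁h₁ = 19.40; σ_h top = K_a2×19.40 = 4.335; σ_h base = K_a2×(19.40+20.4×1.4) = 10.72.
P₂ = ½(4.335+10.72)×1.4 = 10.54. Total P_a = 2.237+10.54 = 12.77 kN/m.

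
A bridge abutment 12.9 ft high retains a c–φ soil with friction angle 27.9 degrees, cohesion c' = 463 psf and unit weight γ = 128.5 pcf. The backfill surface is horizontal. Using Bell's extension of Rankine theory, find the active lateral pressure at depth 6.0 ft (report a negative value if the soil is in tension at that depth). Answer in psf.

K_a = (1 − sin φ)/(1 + sin φ) = 0.3625.
σ_a = K_a γ z − 2c√K_a = 0.3625×128.5×6.0 − 2×463×0.6020 = -278.0 psf.

-278 psf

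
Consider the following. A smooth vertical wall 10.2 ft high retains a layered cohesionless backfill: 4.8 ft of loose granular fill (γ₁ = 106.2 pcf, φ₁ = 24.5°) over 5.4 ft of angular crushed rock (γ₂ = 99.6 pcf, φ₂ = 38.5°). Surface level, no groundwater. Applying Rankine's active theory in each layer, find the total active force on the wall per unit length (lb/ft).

1480 lb/ft

K_a1 = tan²(45°−24.5°/2) = 0.4137; K_a2 = tan²(45°−38.5°/2) = 0.2327.
Layer 1: σ at base = K_a1 γ₁ h₁ = 210.9 psf; P₁ = ½×210.9×4.8 = 506.2.
Layer 2: σ_v at top = γ₁h₁ = 509.8; σ_h top = K_a2×509.8 = 118.6; σ_h base = K_a2×(509.8+99.6×5.4) = 243.7.
P₂ = ½(118.6+243.7)×5.4 = 978.3. Total P_a = 506.2+978.3 = 1484 lb/ft.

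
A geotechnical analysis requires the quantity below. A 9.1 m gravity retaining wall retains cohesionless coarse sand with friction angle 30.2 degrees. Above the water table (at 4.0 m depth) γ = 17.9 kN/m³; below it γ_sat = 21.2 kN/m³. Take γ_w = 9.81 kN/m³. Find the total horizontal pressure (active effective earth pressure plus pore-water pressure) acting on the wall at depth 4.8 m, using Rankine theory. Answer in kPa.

34.5 kPa

K_a = (1 − sin φ)/(1 + sin φ) = 0.3307.
γ' = 21.2 − 9.81 = 11.39 kN/m³.
Effective vertical stress at 4.8 m: σ'_v = 17.9×4.0 + 11.39×0.800 = 80.71 kPa.
σ'_h = K_a σ'_v = 0.3307 × 80.71 = 26.69 kPa; u = γ_w × 0.800 = 7.848 kPa.
Total σ_h = 26.69 + 7.848 = 34.54 kPa.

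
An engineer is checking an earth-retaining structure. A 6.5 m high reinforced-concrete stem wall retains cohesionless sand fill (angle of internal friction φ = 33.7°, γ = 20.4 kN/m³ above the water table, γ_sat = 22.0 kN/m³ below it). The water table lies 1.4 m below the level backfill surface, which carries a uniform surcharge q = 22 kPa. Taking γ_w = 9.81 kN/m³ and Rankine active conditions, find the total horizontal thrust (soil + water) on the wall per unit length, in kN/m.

261 kN/m

K_a = tan²(45° − φ/2) = 0.2863.
γ' = 22.0 − 9.81 = 12.19 kN/m³. h₂ = H − d_w = 5.1 m.
σ'_h: at surface K_a·q = 6.299; at WT K_a(q+γd_w) = 14.48; at base K_a(q+γd_w+γ'h₂) = 32.27 kPa.
P₁ = ½(6.299+14.48)×1.4 = 14.54; P₂ = ½(14.48+32.27)×5.1 = 119.2; P_w = ½γ_w h₂² = 127.6.
Total = 14.54+119.2+127.6 = 261.3 kN/m.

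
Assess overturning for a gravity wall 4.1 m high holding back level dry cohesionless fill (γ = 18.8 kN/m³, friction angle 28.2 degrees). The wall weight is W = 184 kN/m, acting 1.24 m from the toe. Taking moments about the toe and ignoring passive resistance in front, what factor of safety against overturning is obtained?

K_a = tan²(45° − 28.2°/2) = 0.3582.
P_a = ½K_aγH² = 0.5×0.3582×18.8×4.1² = 56.60 kN/m, acting at H/3 = 1.367 m above the base.
Overturning moment M_o = P_a × H/3 = 56.60 × 1.367 = 77.35.
Resisting moment M_r = W × 1.24 = 184 × 1.24 = 228.2.
FS_overturning = M_r/M_o = 228.2/77.35 = 2.950.

2.95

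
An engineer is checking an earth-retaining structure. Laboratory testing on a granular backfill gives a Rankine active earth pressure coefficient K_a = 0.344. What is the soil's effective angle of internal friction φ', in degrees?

K_a = tan²(45° − φ/2) ⇒ 45° − φ/2 = arctan(√0.344) = 30.39°.
φ = 2(45° − 30.39°) = 29.22°.

29.2°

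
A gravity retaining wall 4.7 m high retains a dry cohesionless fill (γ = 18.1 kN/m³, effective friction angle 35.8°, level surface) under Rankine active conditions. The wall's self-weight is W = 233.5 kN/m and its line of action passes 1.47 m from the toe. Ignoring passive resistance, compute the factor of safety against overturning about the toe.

4.19

K_a = tan²(45° − 35.8°/2) = 0.2619.
P_a = ½K_aγH² = 0.5×0.2619×18.1×4.7² = 52.35 kN/m, acting at H/3 = 1.567 m above the base.
Overturning moment M_o = P_a × H/3 = 52.35 × 1.567 = 82.02.
Resisting moment M_r = W × 1.47 = 233.5 × 1.47 = 343.2.
FS_overturning = M_r/M_o = 343.2/82.02 = 4.185.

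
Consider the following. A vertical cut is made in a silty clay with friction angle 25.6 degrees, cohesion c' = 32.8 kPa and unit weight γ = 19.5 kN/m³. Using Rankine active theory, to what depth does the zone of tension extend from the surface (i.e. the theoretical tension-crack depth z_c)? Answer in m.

5.34 m

K_a = tan²(45° − 25.6°/2) = 0.3966; √K_a = 0.6297.
The active pressure is zero where K_a γ z = 2c√K_a, so z_c = 2c/(γ√K_a) = 2×32.8/(19.5×0.6297) = 5.342 m.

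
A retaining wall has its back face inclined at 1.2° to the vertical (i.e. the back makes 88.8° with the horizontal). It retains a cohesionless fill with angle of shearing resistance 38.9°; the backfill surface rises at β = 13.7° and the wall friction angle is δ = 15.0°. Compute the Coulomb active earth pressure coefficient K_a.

0.253

K_a = sin²(α+φ) / [sin²α · sin(α−δ) · (1 + √{sin(φ+δ)sin(φ−β) / (sin(α−δ)sin(α+β))})²].
With α = 88.8°, φ = 38.9°, δ = 15.0°, β = 13.7°: K_a = 0.2529.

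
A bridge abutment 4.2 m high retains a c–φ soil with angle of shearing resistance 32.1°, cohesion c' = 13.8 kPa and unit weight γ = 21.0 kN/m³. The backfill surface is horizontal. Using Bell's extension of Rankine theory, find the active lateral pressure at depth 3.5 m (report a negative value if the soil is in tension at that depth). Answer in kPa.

K_a = (1 − sin φ)/(1 + sin φ) = 0.3060.
σ_a = K_a γ z − 2c√K_a = 0.3060×21.0×3.5 − 2×13.8×0.5532 = 7.223 kPa.

7.22 kPa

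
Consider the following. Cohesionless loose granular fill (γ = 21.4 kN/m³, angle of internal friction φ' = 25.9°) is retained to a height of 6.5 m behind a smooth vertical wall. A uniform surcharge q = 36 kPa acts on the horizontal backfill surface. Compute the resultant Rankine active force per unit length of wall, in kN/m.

269 kN/m

K_a = tan²(45° − φ/2) = 0.3920.
Soil triangle: ½ K_a γ H² = 0.5×0.3920×21.4×6.5² = 177.2 kN/m.
Surcharge rectangle: K_a q H = 0.3920×36×6.5 = 91.72 kN/m.
Total = 177.2 + 91.72 = 268.9 kN/m.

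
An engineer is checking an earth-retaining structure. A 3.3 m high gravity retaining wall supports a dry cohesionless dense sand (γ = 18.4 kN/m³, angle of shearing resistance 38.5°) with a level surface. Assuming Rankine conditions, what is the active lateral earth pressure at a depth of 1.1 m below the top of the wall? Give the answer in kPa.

K_a = (1 − sin φ)/(1 + sin φ) = 0.2327.
σ_h = K_a γ z = 0.2327 × 18.4 × 1.1 = 4.709 kPa.

4.71 kPa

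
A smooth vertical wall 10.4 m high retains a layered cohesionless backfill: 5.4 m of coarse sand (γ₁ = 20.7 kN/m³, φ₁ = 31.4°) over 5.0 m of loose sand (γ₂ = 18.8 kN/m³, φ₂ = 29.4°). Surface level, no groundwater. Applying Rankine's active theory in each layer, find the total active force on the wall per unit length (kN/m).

366 kN/m

K_a1 = tan²(45°−31.4°/2) = 0.3149; K_a2 = tan²(45°−29.4°/2) = 0.3415.
Layer 1: σ at base = K_a1 γ₁ h₁ = 35.20 kPa; P₁ = ½×35.20×5.4 = 95.04.
Layer 2: σ_v at top = γ₁h₁ = 111.8; σ_h top = K_a2×111.8 = 38.17; σ_h base = K_a2×(111.8+18.8×5.0) = 70.27.
P₂ = ½(38.17+70.27)×5.0 = 271.1. Total P_a = 95.04+271.1 = 366.1 kN/m.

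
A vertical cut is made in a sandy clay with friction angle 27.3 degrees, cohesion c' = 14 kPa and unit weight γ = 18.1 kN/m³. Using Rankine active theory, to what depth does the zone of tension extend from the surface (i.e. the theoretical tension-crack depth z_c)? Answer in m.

K_a = tan²(45° − 27.3°/2) = 0.3711; √K_a = 0.6092.
The active pressure is zero where K_a γ z = 2c√K_a, so z_c = 2c/(γ√K_a) = 2×14/(18.1×0.6092) = 2.539 m.

2.54 m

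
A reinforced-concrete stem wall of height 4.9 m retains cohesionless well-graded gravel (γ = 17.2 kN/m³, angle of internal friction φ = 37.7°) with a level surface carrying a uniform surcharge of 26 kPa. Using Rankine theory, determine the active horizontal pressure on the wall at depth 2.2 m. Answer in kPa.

15.4 kPa

K_a = (1 − sin φ)/(1 + sin φ) = 0.2411.
σ_v = γz + q = 17.2 × 2.2 + 26 = 63.84 kPa.
σ_h = K_a σ_v = 0.2411 × 63.84 = 15.39 kPa.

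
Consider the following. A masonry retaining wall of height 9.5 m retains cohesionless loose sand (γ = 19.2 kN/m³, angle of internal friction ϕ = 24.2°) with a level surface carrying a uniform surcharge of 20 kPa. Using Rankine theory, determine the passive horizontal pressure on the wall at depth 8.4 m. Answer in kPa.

433 kPa

K_p = (1 + sin φ)/(1 − sin φ) = 2.389.
σ_v = γz + q = 19.2 × 8.4 + 20 = 181.3 kPa.
σ_h = K_p σ_v = 2.389 × 181.3 = 433.1 kPa.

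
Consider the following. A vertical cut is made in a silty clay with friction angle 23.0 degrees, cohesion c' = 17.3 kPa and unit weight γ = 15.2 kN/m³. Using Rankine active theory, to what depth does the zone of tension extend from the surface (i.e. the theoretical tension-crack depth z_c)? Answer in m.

3.44 m

K_a = tan²(45° − 23.0°/2) = 0.4381; √K_a = 0.6619.
The active pressure is zero where K_a γ z = 2c√K_a, so z_c = 2c/(γ√K_a) = 2×17.3/(15.2×0.6619) = 3.439 m.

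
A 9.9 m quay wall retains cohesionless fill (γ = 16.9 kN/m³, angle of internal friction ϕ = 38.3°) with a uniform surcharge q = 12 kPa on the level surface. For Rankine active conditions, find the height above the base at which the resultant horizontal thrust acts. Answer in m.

3.51 m

K_a = 0.2347.
Triangular part P₁ = ½K_aγH² = 194.4 at H/3 = 3.300 m; rectangular part P₂ = K_a q H = 27.89 at H/2 = 4.950 m.
ȳ = (P₁·3.300 + P₂·4.950)/(P₁+P₂) = 3.507 m.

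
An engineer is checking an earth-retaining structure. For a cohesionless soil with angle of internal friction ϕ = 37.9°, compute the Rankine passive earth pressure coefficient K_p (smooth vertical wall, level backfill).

4.19

K_p = (1 + sin φ)/(1 − sin φ) = tan²(45° + 37.9°/2) = 4.185.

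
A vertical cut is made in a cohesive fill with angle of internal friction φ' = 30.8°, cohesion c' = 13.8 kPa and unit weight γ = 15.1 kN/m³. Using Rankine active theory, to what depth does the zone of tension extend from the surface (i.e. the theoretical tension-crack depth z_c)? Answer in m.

3.22 m

K_a = tan²(45° − 30.8°/2) = 0.3227; √K_a = 0.5681.
The active pressure is zero where K_a γ z = 2c√K_a, so z_c = 2c/(γ√K_a) = 2×13.8/(15.1×0.5681) = 3.218 m.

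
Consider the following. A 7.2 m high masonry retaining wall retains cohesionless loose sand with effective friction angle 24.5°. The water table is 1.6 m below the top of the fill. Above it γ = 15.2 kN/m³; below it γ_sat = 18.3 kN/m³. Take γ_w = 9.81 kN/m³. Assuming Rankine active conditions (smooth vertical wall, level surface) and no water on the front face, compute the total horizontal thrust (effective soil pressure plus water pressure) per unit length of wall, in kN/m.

273 kN/m

K_a = tan²(45° − φ/2) = 0.4137.
γ' = 18.3 − 9.81 = 8.490 kN/m³. Depth below WT = 5.6 m.
σ'_h at WT = K_a γ d_w = 10.06 kPa; at base = 10.06 + K_a γ' × 5.6 = 29.73 kPa.
P₁ (0–1.6 m) = ½×10.06×1.6 = 8.050. P₂ (1.6–7.2 m) = ½(10.06+29.73)×5.6 = 111.4.
P_w = ½ γ_w h₂² = 0.5×9.81×5.6² = 153.8. Total = 8.050+111.4+153.8 = 273.3 kN/m.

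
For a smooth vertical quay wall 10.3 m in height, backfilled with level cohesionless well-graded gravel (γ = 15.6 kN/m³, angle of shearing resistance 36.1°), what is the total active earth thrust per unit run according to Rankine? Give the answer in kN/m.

K_a = tan²(45° − φ/2) = 0.2585.
P_a = ½ K_a γ H² = 0.5 × 0.2585 × 15.6 × 10.3² = 213.9 kN/m.

214 kN/m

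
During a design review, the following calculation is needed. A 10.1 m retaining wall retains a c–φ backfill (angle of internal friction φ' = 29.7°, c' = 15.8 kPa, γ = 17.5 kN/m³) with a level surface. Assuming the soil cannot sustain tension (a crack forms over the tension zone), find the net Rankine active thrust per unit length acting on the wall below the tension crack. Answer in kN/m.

K_a = 0.3374; √K_a = 0.5808.
Tension-crack depth z_c = 2c/(γ√K_a) = 2×15.8/(17.5×0.5808) = 3.109 m.
σ_a at base = K_a γ H − 2c√K_a = 0.3374×17.5×10.1 − 2×15.8×0.5808 = 41.28 kPa.
P_a = ½ × 41.28 × (H − z_c) = 0.5×41.28×6.991 = 144.3 kN/m.

144 kN/m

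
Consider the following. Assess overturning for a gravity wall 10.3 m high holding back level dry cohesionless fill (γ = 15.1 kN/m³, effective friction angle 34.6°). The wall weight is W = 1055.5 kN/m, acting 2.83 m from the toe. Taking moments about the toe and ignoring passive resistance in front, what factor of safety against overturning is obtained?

K_a = tan²(45° − 34.6°/2) = 0.2756.
P_a = ½K_aγH² = 0.5×0.2756×15.1×10.3² = 220.8 kN/m, acting at H/3 = 3.433 m above the base.
Overturning moment M_o = P_a × H/3 = 220.8 × 3.433 = 758.0.
Resisting moment M_r = W × 2.83 = 1055.5 × 2.83 = 2987.
FS_overturning = M_r/M_o = 2987/758.0 = 3.941.

3.94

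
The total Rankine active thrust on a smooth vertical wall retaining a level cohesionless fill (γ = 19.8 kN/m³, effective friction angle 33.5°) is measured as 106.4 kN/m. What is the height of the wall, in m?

K_a = 0.2887. P_a = ½ K_a γ H² ⇒ H = √(2P_a/(K_a γ)).
H = √(2×106.4/(0.2887×19.8)) = 6.101 m.

6.10 m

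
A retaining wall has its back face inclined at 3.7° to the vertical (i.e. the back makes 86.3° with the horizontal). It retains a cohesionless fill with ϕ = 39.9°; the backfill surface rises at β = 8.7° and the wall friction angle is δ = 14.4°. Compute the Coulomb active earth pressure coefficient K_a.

0.248

K_a = sin²(α+φ) / [sin²α · sin(α−δ) · (1 + √{sin(φ+δ)sin(φ−β) / (sin(α−δ)sin(α+β))})²].
With α = 86.3°, φ = 39.9°, δ = 14.4°, β = 8.7°: K_a = 0.2477.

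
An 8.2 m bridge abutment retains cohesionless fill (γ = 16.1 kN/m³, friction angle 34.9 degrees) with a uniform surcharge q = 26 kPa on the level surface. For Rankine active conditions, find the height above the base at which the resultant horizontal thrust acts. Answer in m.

K_a = 0.2721.
Triangular part P₁ = ½K_aγH² = 147.3 at H/3 = 2.733 m; rectangular part P₂ = K_a q H = 58.02 at H/2 = 4.100 m.
ȳ = (P₁·2.733 + P₂·4.100)/(P₁+P₂) = 3.120 m.

3.12 m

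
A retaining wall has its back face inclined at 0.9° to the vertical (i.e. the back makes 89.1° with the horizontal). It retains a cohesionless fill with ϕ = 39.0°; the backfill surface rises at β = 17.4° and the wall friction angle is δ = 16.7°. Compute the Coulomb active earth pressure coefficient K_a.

0.261

K_a = sin²(α+φ) / [sin²α · sin(α−δ) · (1 + √{sin(φ+δ)sin(φ−β) / (sin(α−δ)sin(α+β))})²].
With α = 89.1°, φ = 39.0°, δ = 16.7°, β = 17.4°: K_a = 0.2614.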